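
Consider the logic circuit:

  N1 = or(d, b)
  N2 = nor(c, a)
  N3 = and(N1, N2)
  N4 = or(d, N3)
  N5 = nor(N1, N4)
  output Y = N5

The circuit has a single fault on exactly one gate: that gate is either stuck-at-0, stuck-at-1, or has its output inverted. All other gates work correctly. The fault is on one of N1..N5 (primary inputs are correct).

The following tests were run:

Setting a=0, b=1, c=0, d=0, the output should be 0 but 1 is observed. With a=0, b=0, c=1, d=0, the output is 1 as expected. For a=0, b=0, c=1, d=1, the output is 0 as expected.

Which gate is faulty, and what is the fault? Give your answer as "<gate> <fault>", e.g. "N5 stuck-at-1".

N1 stuck-at-0

Fault-free values for test 1 (a=0, b=1, c=0, d=0): N1=1, N2=1, N3=1, N4=1, N5=0, giving Y=0. Observed 1.
Test 1: faults giving observed 1 are {N1 stuck-at-0, N1 inverted output, N5 stuck-at-1, N5 inverted output}.
Test 2 (a=0, b=0, c=1, d=0): fault-free N1=0, N2=0, N3=0, N4=0, N5=1 → 1; observed 1. Eliminates N1 inverted output, N5 inverted output.
Test 3 (a=0, b=0, c=1, d=1): fault-free N1=1, N2=0, N3=0, N4=1, N5=0 → 0; observed 0. Eliminates N5 stuck-at-1.
Only N1 stuck-at-0 is consistent with every test.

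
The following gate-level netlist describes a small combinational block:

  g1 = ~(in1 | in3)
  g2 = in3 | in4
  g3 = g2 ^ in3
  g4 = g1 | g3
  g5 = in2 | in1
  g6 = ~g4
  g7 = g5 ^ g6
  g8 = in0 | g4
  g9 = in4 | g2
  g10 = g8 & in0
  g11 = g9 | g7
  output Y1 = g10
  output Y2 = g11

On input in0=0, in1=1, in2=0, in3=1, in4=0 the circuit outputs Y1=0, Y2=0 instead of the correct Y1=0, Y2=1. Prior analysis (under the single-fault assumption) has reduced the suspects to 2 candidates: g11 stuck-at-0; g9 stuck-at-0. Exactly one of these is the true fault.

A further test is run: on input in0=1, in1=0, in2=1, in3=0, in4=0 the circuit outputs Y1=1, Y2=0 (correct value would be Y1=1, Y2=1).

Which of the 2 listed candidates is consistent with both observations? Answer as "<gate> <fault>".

Evaluate each candidate on input in0=1, in1=0, in2=1, in3=0, in4=0:
  g11 stuck-at-0: g1=1, g2=0, g3=0, g4=1, g5=1, g6=0, g7=1, g8=1, g9=0, g10=1, g11=0 [stuck-at-0] → Y1=1, Y2=0 — matches
  g9 stuck-at-0: g1=1, g2=0, g3=0, g4=1, g5=1, g6=0, g7=1, g8=1, g9=0 [stuck-at-0], g10=1, g11=1 → Y1=1, Y2=1 — eliminated
Only g11 stuck-at-0 reproduces the observed Y1=1, Y2=0.

g11 stuck-at-0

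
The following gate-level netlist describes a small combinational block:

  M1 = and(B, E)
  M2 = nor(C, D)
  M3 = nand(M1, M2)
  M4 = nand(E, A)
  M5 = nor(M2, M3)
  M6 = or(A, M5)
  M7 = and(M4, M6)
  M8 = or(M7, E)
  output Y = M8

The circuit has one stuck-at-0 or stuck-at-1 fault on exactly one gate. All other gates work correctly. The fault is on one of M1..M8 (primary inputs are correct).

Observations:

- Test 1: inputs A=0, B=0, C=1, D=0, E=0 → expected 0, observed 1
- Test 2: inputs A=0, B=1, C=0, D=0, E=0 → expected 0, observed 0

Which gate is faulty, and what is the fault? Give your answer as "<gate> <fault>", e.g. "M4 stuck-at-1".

Fault-free values for test 1 (A=0, B=0, C=1, D=0, E=0): M1=0, M2=0, M3=1, M4=1, M5=0, M6=0, M7=0, M8=0, giving Y=0. Observed 1.
Test 1: faults giving observed 1 are {M3 stuck-at-0, M5 stuck-at-1, M6 stuck-at-1, M7 stuck-at-1, M8 stuck-at-1}.
Test 2 (A=0, B=1, C=0, D=0, E=0): fault-free M1=0, M2=1, M3=1, M4=1, M5=0, M6=0, M7=0, M8=0 → 0; observed 0. Eliminates M5 stuck-at-1, M6 stuck-at-1, M7 stuck-at-1, M8 stuck-at-1.
Only M3 stuck-at-0 is consistent with every test.

M3 stuck-at-0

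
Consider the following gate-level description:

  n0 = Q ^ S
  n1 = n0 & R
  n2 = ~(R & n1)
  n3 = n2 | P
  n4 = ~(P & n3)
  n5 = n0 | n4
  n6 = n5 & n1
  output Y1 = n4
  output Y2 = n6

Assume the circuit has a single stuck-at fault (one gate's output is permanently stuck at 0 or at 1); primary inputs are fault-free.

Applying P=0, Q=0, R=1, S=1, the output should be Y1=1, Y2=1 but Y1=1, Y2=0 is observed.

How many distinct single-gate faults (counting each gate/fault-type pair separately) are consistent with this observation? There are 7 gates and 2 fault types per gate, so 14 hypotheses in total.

4

Fault-free: n0=1, n1=1, n2=0, n3=0, n4=1, n5=1, n6=1 → Y1=1, Y2=1. Observed Y1=1, Y2=0.
  n0 stuck-at-0: output Y1=1, Y2=0 ✓
  n0 stuck-at-1: output Y1=1, Y2=1 ✗
  n1 stuck-at-0: output Y1=1, Y2=0 ✓
  n1 stuck-at-1: output Y1=1, Y2=1 ✗
  n2 stuck-at-0: output Y1=1, Y2=1 ✗
  n2 stuck-at-1: output Y1=1, Y2=1 ✗
  n3 stuck-at-0: output Y1=1, Y2=1 ✗
  n3 stuck-at-1: output Y1=1, Y2=1 ✗
  n4 stuck-at-0: output Y1=0, Y2=1 ✗
  n4 stuck-at-1: output Y1=1, Y2=1 ✗
  n5 stuck-at-0: output Y1=1, Y2=0 ✓
  n5 stuck-at-1: output Y1=1, Y2=1 ✗
  n6 stuck-at-0: output Y1=1, Y2=0 ✓
  n6 stuck-at-1: output Y1=1, Y2=1 ✗
Consistent faults: {n0 stuck-at-0, n1 stuck-at-0, n5 stuck-at-0, n6 stuck-at-0} — 4 in all.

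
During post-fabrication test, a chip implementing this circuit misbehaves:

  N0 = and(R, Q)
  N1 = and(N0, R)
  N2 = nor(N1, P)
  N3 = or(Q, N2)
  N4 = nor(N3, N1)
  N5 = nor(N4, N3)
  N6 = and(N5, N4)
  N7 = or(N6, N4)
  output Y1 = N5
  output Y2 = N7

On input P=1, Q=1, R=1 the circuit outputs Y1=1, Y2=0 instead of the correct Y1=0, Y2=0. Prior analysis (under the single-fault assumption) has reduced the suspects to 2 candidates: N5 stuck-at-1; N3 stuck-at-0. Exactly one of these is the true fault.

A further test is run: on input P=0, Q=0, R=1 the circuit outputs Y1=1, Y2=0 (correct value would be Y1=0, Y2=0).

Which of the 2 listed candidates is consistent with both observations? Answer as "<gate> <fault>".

N5 stuck-at-1

Evaluate each candidate on input P=0, Q=0, R=1:
  N5 stuck-at-1: N0=0, N1=0, N2=1, N3=1, N4=0, N5=1 [stuck-at-1], N6=0, N7=0 → Y1=1, Y2=0 — matches
  N3 stuck-at-0: N0=0, N1=0, N2=1, N3=0 [stuck-at-0], N4=1, N5=0, N6=0, N7=1 → Y1=0, Y2=1 — eliminated
Only N5 stuck-at-1 reproduces the observed Y1=1, Y2=0.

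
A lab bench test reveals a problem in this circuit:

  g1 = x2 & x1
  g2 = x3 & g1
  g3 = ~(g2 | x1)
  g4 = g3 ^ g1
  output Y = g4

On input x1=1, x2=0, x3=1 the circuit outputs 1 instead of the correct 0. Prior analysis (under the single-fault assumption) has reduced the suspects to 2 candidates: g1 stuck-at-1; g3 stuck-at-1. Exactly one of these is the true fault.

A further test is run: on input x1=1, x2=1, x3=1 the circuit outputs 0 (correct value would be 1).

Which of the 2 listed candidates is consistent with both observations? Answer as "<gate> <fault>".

Evaluate each candidate on input x1=1, x2=1, x3=1:
  g1 stuck-at-1: g1=1 [stuck-at-1], g2=1, g3=0, g4=1 → 1 — eliminated
  g3 stuck-at-1: g1=1, g2=1, g3=1 [stuck-at-1], g4=0 → 0 — matches
Only g3 stuck-at-1 reproduces the observed 0.

g3 stuck-at-1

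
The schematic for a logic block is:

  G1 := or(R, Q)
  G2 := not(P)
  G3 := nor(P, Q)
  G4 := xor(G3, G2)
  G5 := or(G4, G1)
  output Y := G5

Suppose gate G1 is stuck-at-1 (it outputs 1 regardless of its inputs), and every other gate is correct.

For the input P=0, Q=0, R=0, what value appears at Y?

Propagate with G1 forced: G1=1 [stuck-at-1], G2=1, G3=1, G4=0, G5=1.
So Y = 1. (Without the fault it would be 0.)

1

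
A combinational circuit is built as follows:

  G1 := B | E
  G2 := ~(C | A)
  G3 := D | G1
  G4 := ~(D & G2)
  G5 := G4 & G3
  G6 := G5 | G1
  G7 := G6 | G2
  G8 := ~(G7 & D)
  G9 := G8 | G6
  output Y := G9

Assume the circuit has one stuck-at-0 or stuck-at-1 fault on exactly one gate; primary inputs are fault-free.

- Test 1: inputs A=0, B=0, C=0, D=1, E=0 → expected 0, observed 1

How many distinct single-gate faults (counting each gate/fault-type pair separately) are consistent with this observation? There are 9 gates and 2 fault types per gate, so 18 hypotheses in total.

8

Fault-free: G1=0, G2=1, G3=1, G4=0, G5=0, G6=0, G7=1, G8=0, G9=0 → 0. Observed 1.
  G1: stuck-at-1 ✓; others ✗
  G2: stuck-at-0 ✓; others ✗
  G3: none of the 2 fault types match ✗
  G4: stuck-at-1 ✓; others ✗
  G5: stuck-at-1 ✓; others ✗
  G6: stuck-at-1 ✓; others ✗
  G7: stuck-at-0 ✓; others ✗
  G8: stuck-at-1 ✓; others ✗
  G9: stuck-at-1 ✓; others ✗
Consistent faults: {G1 stuck-at-1, G2 stuck-at-0, G4 stuck-at-1, G5 stuck-at-1, G6 stuck-at-1, G7 stuck-at-0, G8 stuck-at-1, G9 stuck-at-1} — 8 in all.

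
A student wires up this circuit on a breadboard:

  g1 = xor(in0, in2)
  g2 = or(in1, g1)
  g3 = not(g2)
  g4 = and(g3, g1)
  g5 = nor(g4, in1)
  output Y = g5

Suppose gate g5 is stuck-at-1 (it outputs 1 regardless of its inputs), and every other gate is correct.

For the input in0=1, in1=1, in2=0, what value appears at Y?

Propagate with g5 forced: g1=1, g2=1, g3=0, g4=0, g5=1 [stuck-at-1].
So Y = 1. (Without the fault it would be 0.)

1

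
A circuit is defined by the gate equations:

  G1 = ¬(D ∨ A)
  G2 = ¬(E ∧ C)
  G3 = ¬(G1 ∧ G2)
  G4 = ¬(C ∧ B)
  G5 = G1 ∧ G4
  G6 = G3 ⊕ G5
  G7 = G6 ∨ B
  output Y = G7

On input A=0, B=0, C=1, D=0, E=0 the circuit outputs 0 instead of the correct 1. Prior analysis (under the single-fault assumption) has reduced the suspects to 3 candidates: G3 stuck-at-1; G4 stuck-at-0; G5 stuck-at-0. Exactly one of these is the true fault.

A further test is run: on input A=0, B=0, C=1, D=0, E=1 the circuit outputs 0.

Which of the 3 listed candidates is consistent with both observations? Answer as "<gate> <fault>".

Evaluate each candidate on input A=0, B=0, C=1, D=0, E=1:
  G3 stuck-at-1: G1=1, G2=0, G3=1 [stuck-at-1], G4=1, G5=1, G6=0, G7=0 → 0 — matches
  G4 stuck-at-0: G1=1, G2=0, G3=1, G4=0 [stuck-at-0], G5=0, G6=1, G7=1 → 1 — eliminated
  G5 stuck-at-0: G1=1, G2=0, G3=1, G4=1, G5=0 [stuck-at-0], G6=1, G7=1 → 1 — eliminated
Only G3 stuck-at-1 reproduces the observed 0.

G3 stuck-at-1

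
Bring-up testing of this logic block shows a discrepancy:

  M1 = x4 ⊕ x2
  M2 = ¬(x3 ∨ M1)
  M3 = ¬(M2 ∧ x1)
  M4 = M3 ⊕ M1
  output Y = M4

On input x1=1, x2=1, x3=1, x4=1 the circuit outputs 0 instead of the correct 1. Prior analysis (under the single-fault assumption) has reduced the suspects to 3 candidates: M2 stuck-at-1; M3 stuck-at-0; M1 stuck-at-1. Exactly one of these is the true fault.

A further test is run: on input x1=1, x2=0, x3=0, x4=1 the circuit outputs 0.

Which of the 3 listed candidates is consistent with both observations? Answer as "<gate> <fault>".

M1 stuck-at-1

Evaluate each candidate on input x1=1, x2=0, x3=0, x4=1:
  M2 stuck-at-1: M1=1, M2=1 [stuck-at-1], M3=0, M4=1 → 1 — eliminated
  M3 stuck-at-0: M1=1, M2=0, M3=0 [stuck-at-0], M4=1 → 1 — eliminated
  M1 stuck-at-1: M1=1 [stuck-at-1], M2=0, M3=1, M4=0 → 0 — matches
Only M1 stuck-at-1 reproduces the observed 0.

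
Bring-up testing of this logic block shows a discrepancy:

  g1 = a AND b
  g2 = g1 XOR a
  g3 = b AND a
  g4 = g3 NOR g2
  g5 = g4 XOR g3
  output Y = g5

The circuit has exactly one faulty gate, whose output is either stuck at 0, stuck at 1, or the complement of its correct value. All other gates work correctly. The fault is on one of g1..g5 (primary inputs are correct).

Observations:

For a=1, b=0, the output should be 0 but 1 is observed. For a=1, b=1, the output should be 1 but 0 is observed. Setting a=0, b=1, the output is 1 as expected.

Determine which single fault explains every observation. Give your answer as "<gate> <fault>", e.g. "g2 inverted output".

g4 stuck-at-1

Fault-free values for test 1 (a=1, b=0): g1=0, g2=1, g3=0, g4=0, g5=0, giving Y=0. Observed 1.
Test 1: faults giving observed 1 are {g1 stuck-at-1, g1 inverted output, g2 stuck-at-0, g2 inverted output, g3 stuck-at-1, g3 inverted output, g4 stuck-at-1, g4 inverted output, g5 stuck-at-1, g5 inverted output}.
Test 2 (a=1, b=1): fault-free g1=1, g2=0, g3=1, g4=0, g5=1 → 1; observed 0. Eliminates g1 stuck-at-1, g1 inverted output, g2 stuck-at-0, g2 inverted output, g3 stuck-at-1, g3 inverted output, g5 stuck-at-1.
Test 3 (a=0, b=1): fault-free g1=0, g2=0, g3=0, g4=1, g5=1 → 1; observed 1. Eliminates g4 inverted output, g5 inverted output.
Only g4 stuck-at-1 is consistent with every test.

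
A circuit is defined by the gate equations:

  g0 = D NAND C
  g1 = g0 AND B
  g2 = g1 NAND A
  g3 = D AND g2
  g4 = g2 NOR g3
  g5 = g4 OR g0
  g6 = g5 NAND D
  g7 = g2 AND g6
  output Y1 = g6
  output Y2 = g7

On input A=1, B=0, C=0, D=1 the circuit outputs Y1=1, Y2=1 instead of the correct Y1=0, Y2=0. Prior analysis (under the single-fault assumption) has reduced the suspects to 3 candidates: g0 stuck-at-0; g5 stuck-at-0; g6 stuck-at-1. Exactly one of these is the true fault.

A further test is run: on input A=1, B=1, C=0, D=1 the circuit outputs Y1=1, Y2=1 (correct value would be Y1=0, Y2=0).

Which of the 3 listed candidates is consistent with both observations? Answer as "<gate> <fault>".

Evaluate each candidate on input A=1, B=1, C=0, D=1:
  g0 stuck-at-0: g0=0 [stuck-at-0], g1=0, g2=1, g3=1, g4=0, g5=0, g6=1, g7=1 → Y1=1, Y2=1 — matches
  g5 stuck-at-0: g0=1, g1=1, g2=0, g3=0, g4=1, g5=0 [stuck-at-0], g6=1, g7=0 → Y1=1, Y2=0 — eliminated
  g6 stuck-at-1: g0=1, g1=1, g2=0, g3=0, g4=1, g5=1, g6=1 [stuck-at-1], g7=0 → Y1=1, Y2=0 — eliminated
Only g0 stuck-at-0 reproduces the observed Y1=1, Y2=1.

g0 stuck-at-0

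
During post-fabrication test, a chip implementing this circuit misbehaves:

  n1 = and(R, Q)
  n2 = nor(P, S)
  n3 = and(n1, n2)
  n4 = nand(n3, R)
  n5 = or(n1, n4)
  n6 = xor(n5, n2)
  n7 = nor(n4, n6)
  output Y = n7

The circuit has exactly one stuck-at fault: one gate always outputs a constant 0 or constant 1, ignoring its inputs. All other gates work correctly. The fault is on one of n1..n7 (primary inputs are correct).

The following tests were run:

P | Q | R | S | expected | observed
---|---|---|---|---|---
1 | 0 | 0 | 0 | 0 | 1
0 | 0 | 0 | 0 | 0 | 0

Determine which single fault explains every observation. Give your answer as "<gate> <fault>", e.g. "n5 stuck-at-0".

Fault-free values for test 1 (P=1, Q=0, R=0, S=0): n1=0, n2=0, n3=0, n4=1, n5=1, n6=1, n7=0, giving Y=0. Observed 1.
Test 1: faults giving observed 1 are {n4 stuck-at-0, n7 stuck-at-1}.
Test 2 (P=0, Q=0, R=0, S=0): fault-free n1=0, n2=1, n3=0, n4=1, n5=1, n6=0, n7=0 → 0; observed 0. Eliminates n7 stuck-at-1.
Only n4 stuck-at-0 is consistent with every test.

n4 stuck-at-0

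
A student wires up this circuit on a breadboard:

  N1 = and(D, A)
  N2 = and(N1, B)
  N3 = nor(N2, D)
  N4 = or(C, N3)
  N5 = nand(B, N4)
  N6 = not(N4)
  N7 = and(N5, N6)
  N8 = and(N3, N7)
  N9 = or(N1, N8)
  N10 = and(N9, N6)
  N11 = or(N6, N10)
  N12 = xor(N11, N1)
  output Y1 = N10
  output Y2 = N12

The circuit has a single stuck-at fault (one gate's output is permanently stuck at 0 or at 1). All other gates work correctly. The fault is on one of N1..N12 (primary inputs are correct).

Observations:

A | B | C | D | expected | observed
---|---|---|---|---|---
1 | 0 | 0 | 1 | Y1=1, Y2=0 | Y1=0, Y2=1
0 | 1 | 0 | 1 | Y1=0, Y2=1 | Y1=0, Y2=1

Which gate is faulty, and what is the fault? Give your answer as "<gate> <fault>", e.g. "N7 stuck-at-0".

N1 stuck-at-0

Fault-free values for test 1 (A=1, B=0, C=0, D=1): N1=1, N2=0, N3=0, N4=0, N5=1, N6=1, N7=1, N8=0, N9=1, N10=1, N11=1, N12=0, giving Y1=1, Y2=0. Observed Y1=0, Y2=1.
Test 1: faults giving observed Y1=0, Y2=1 are {N1 stuck-at-0, N3 stuck-at-1, N4 stuck-at-1, N6 stuck-at-0}.
Test 2 (A=0, B=1, C=0, D=1): fault-free N1=0, N2=0, N3=0, N4=0, N5=1, N6=1, N7=1, N8=0, N9=0, N10=0, N11=1, N12=1 → Y1=0, Y2=1; observed Y1=0, Y2=1. Eliminates N3 stuck-at-1, N4 stuck-at-1, N6 stuck-at-0.
Only N1 stuck-at-0 is consistent with every test.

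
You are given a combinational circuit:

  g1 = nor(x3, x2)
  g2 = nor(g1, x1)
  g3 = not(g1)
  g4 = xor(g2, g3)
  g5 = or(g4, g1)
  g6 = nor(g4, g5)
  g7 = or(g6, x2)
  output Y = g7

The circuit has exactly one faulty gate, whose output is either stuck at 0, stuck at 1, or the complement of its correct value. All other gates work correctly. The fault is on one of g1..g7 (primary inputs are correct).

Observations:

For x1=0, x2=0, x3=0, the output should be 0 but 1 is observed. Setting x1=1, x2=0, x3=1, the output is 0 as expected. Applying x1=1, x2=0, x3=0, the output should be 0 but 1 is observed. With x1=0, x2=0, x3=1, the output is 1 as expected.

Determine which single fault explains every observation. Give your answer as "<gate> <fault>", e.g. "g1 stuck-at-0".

g5 stuck-at-0

Fault-free values for test 1 (x1=0, x2=0, x3=0): g1=1, g2=0, g3=0, g4=0, g5=1, g6=0, g7=0, giving Y=0. Observed 1.
Test 1: faults giving observed 1 are {g1 stuck-at-0, g1 inverted output, g5 stuck-at-0, g5 inverted output, g6 stuck-at-1, g6 inverted output, g7 stuck-at-1, g7 inverted output}.
Test 2 (x1=1, x2=0, x3=1): fault-free g1=0, g2=0, g3=1, g4=1, g5=1, g6=0, g7=0 → 0; observed 0. Eliminates g6 stuck-at-1, g6 inverted output, g7 stuck-at-1, g7 inverted output.
Test 3 (x1=1, x2=0, x3=0): fault-free g1=1, g2=0, g3=0, g4=0, g5=1, g6=0, g7=0 → 0; observed 1. Eliminates g1 stuck-at-0, g1 inverted output.
Test 4 (x1=0, x2=0, x3=1): fault-free g1=0, g2=1, g3=1, g4=0, g5=0, g6=1, g7=1 → 1; observed 1. Eliminates g5 inverted output.
Only g5 stuck-at-0 is consistent with every test.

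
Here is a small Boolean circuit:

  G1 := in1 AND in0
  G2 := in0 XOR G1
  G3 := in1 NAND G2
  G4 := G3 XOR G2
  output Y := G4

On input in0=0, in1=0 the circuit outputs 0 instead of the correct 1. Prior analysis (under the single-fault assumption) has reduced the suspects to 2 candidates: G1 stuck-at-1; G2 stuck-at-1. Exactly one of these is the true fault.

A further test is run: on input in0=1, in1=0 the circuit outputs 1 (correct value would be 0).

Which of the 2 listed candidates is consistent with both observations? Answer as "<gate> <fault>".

Evaluate each candidate on input in0=1, in1=0:
  G1 stuck-at-1: G1=1 [stuck-at-1], G2=0, G3=1, G4=1 → 1 — matches
  G2 stuck-at-1: G1=0, G2=1 [stuck-at-1], G3=1, G4=0 → 0 — eliminated
Only G1 stuck-at-1 reproduces the observed 1.

G1 stuck-at-1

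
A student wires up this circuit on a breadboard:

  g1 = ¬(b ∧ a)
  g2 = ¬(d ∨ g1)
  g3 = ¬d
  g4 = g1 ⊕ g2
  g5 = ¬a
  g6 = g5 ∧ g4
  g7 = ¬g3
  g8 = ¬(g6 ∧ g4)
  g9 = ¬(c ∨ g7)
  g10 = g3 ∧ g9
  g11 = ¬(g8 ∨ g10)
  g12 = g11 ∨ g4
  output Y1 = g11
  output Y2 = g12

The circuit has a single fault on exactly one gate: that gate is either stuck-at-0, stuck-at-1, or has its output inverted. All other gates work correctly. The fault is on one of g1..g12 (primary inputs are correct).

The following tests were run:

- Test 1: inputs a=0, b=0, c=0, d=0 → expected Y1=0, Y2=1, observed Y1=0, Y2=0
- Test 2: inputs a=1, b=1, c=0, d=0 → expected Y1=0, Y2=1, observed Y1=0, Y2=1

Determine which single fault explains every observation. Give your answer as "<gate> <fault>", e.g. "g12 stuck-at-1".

g2 stuck-at-1

Fault-free values for test 1 (a=0, b=0, c=0, d=0): g1=1, g2=0, g3=1, g4=1, g5=1, g6=1, g7=0, g8=0, g9=1, g10=1, g11=0, g12=1, giving Y1=0, Y2=1. Observed Y1=0, Y2=0.
Test 1: faults giving observed Y1=0, Y2=0 are {g2 stuck-at-1, g2 inverted output, g4 stuck-at-0, g4 inverted output, g12 stuck-at-0, g12 inverted output}.
Test 2 (a=1, b=1, c=0, d=0): fault-free g1=0, g2=1, g3=1, g4=1, g5=0, g6=0, g7=0, g8=1, g9=1, g10=1, g11=0, g12=1 → Y1=0, Y2=1; observed Y1=0, Y2=1. Eliminates g2 inverted output, g4 stuck-at-0, g4 inverted output, g12 stuck-at-0, g12 inverted output.
Only g2 stuck-at-1 is consistent with every test.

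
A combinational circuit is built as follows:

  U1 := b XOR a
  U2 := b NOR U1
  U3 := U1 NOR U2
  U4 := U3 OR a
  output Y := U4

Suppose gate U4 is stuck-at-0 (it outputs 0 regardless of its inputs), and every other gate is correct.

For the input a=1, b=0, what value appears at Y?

Propagate with U4 forced: U1=1, U2=0, U3=0, U4=0 [stuck-at-0].
So Y = 0. (Without the fault it would be 1.)

0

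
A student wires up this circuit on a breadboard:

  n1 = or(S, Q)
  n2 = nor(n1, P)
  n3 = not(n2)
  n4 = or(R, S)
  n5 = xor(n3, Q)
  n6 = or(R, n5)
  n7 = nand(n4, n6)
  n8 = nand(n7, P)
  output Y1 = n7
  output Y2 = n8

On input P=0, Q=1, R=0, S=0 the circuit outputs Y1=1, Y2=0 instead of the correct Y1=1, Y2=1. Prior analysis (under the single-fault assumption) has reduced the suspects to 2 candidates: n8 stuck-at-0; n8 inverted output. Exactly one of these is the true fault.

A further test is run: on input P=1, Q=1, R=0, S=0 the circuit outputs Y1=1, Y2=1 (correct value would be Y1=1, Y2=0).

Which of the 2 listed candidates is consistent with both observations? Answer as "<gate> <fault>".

n8 inverted output

Evaluate each candidate on input P=1, Q=1, R=0, S=0:
  n8 stuck-at-0: n1=1, n2=0, n3=1, n4=0, n5=0, n6=0, n7=1, n8=0 [stuck-at-0] → Y1=1, Y2=0 — eliminated
  n8 inverted output: n1=1, n2=0, n3=1, n4=0, n5=0, n6=0, n7=1, n8=1 [inverted output] → Y1=1, Y2=1 — matches
Only n8 inverted output reproduces the observed Y1=1, Y2=1.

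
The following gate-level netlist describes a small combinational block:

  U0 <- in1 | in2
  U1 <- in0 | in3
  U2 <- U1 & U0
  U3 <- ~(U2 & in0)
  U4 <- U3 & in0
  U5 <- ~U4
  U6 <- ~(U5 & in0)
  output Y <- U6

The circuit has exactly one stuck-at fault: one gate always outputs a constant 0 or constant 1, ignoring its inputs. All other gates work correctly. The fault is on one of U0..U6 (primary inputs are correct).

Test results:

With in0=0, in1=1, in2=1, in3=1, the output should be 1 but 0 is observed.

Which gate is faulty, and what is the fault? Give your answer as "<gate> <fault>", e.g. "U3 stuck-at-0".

U6 stuck-at-0

Fault-free values for test 1 (in0=0, in1=1, in2=1, in3=1): U0=1, U1=1, U2=1, U3=1, U4=0, U5=1, U6=1, giving Y=1. Observed 0.
Test 1: faults giving observed 0 are {U6 stuck-at-0}.
Only U6 stuck-at-0 is consistent with every test.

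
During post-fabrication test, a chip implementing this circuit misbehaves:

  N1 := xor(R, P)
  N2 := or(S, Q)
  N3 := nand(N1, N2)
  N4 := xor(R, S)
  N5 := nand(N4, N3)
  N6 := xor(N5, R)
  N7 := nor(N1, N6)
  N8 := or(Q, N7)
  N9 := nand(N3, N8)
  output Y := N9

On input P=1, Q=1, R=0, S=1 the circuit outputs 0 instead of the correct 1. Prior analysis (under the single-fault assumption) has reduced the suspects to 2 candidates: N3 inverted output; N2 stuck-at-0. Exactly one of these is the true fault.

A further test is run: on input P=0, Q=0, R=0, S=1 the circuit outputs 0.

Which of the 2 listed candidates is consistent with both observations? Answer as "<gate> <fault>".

Evaluate each candidate on input P=0, Q=0, R=0, S=1:
  N3 inverted output: N1=0, N2=1, N3=0 [inverted output], N4=1, N5=1, N6=1, N7=0, N8=0, N9=1 → 1 — eliminated
  N2 stuck-at-0: N1=0, N2=0 [stuck-at-0], N3=1, N4=1, N5=0, N6=0, N7=1, N8=1, N9=0 → 0 — matches
Only N2 stuck-at-0 reproduces the observed 0.

N2 stuck-at-0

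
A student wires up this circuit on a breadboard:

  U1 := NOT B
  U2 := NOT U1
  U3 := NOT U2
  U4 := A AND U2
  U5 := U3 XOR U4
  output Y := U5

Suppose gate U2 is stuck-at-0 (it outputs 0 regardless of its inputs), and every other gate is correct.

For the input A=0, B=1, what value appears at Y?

1

Propagate with U2 forced: U1=0, U2=0 [stuck-at-0], U3=1, U4=0, U5=1.
So Y = 1. (Without the fault it would be 0.)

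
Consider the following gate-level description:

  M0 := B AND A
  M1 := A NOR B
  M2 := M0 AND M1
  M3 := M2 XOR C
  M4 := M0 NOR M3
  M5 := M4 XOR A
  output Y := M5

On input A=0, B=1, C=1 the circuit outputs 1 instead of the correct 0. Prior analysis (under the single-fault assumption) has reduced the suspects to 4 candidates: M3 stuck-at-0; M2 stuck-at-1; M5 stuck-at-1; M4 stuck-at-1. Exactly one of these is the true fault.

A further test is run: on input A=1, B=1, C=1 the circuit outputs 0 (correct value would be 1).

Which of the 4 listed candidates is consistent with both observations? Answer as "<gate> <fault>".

Evaluate each candidate on input A=1, B=1, C=1:
  M3 stuck-at-0: M0=1, M1=0, M2=0, M3=0 [stuck-at-0], M4=0, M5=1 → 1 — eliminated
  M2 stuck-at-1: M0=1, M1=0, M2=1 [stuck-at-1], M3=0, M4=0, M5=1 → 1 — eliminated
  M5 stuck-at-1: M0=1, M1=0, M2=0, M3=1, M4=0, M5=1 [stuck-at-1] → 1 — eliminated
  M4 stuck-at-1: M0=1, M1=0, M2=0, M3=1, M4=1 [stuck-at-1], M5=0 → 0 — matches
Only M4 stuck-at-1 reproduces the observed 0.

M4 stuck-at-1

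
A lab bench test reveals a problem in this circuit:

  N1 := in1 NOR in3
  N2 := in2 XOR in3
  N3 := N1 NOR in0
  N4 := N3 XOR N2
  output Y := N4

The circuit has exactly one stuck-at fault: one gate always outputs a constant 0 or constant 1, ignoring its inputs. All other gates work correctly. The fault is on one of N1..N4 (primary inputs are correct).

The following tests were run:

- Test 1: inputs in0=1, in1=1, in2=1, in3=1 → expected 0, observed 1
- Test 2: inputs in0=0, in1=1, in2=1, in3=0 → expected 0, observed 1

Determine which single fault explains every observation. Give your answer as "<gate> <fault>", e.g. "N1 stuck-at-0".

N4 stuck-at-1

Fault-free values for test 1 (in0=1, in1=1, in2=1, in3=1): N1=0, N2=0, N3=0, N4=0, giving Y=0. Observed 1.
Test 1: faults giving observed 1 are {N2 stuck-at-1, N3 stuck-at-1, N4 stuck-at-1}.
Test 2 (in0=0, in1=1, in2=1, in3=0): fault-free N1=0, N2=1, N3=1, N4=0 → 0; observed 1. Eliminates N2 stuck-at-1, N3 stuck-at-1.
Only N4 stuck-at-1 is consistent with every test.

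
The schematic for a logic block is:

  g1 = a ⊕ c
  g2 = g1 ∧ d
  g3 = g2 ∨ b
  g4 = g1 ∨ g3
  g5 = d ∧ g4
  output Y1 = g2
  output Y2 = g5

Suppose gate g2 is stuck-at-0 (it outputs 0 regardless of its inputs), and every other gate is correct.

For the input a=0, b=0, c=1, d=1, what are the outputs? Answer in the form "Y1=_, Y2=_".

Propagate with g2 forced: g1=1, g2=0 [stuck-at-0], g3=0, g4=1, g5=1.
So the outputs are Y1=0, Y2=1. (Without the fault they would be Y1=1, Y2=1.)

Y1=0, Y2=1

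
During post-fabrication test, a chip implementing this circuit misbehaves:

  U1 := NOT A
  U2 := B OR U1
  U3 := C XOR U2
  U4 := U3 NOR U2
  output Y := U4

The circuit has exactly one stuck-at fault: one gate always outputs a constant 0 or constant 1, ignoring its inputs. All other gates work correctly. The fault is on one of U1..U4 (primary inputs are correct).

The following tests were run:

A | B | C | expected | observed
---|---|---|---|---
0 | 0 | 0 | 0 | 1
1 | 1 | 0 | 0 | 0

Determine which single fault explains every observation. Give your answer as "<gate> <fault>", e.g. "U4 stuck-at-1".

Fault-free values for test 1 (A=0, B=0, C=0): U1=1, U2=1, U3=1, U4=0, giving Y=0. Observed 1.
Test 1: faults giving observed 1 are {U1 stuck-at-0, U2 stuck-at-0, U4 stuck-at-1}.
Test 2 (A=1, B=1, C=0): fault-free U1=0, U2=1, U3=1, U4=0 → 0; observed 0. Eliminates U2 stuck-at-0, U4 stuck-at-1.
Only U1 stuck-at-0 is consistent with every test.

U1 stuck-at-0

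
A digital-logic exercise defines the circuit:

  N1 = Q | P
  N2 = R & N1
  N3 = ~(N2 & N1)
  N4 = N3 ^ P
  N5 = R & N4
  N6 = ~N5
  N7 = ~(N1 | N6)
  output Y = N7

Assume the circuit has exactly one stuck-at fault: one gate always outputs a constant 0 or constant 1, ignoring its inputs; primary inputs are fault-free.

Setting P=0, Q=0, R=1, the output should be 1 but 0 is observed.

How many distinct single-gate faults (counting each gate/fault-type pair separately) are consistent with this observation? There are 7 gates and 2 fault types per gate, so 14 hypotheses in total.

6

Fault-free: N1=0, N2=0, N3=1, N4=1, N5=1, N6=0, N7=1 → 1. Observed 0.
  N1 stuck-at-0: output 1 ✗
  N1 stuck-at-1: output 0 ✓
  N2 stuck-at-0: output 1 ✗
  N2 stuck-at-1: output 1 ✗
  N3 stuck-at-0: output 0 ✓
  N3 stuck-at-1: output 1 ✗
  N4 stuck-at-0: output 0 ✓
  N4 stuck-at-1: output 1 ✗
  N5 stuck-at-0: output 0 ✓
  N5 stuck-at-1: output 1 ✗
  N6 stuck-at-0: output 1 ✗
  N6 stuck-at-1: output 0 ✓
  N7 stuck-at-0: output 0 ✓
  N7 stuck-at-1: output 1 ✗
Consistent faults: {N1 stuck-at-1, N3 stuck-at-0, N4 stuck-at-0, N5 stuck-at-0, N6 stuck-at-1, N7 stuck-at-0} — 6 in all.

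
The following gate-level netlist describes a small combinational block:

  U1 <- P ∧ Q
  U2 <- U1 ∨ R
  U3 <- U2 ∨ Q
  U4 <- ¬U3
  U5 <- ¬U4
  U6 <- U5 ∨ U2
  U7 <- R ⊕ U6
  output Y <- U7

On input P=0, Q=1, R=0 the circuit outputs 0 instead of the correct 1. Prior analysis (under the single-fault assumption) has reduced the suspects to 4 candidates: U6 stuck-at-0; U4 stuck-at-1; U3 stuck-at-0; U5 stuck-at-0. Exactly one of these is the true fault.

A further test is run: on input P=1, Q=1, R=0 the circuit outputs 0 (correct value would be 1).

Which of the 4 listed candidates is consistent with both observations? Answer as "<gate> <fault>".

Evaluate each candidate on input P=1, Q=1, R=0:
  U6 stuck-at-0: U1=1, U2=1, U3=1, U4=0, U5=1, U6=0 [stuck-at-0], U7=0 → 0 — matches
  U4 stuck-at-1: U1=1, U2=1, U3=1, U4=1 [stuck-at-1], U5=0, U6=1, U7=1 → 1 — eliminated
  U3 stuck-at-0: U1=1, U2=1, U3=0 [stuck-at-0], U4=1, U5=0, U6=1, U7=1 → 1 — eliminated
  U5 stuck-at-0: U1=1, U2=1, U3=1, U4=0, U5=0 [stuck-at-0], U6=1, U7=1 → 1 — eliminated
Only U6 stuck-at-0 reproduces the observed 0.

U6 stuck-at-0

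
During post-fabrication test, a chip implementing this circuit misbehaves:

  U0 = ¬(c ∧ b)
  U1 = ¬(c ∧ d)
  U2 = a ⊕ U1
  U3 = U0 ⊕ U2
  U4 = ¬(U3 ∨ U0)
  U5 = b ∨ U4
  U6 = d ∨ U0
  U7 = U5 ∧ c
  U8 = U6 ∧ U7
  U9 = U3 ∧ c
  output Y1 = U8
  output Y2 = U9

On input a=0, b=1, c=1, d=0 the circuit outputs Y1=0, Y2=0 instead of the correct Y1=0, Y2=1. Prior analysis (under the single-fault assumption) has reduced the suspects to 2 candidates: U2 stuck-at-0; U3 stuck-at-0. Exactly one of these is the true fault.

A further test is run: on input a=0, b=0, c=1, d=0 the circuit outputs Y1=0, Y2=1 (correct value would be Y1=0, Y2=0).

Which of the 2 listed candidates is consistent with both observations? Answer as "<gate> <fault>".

Evaluate each candidate on input a=0, b=0, c=1, d=0:
  U2 stuck-at-0: U0=1, U1=1, U2=0 [stuck-at-0], U3=1, U4=0, U5=0, U6=1, U7=0, U8=0, U9=1 → Y1=0, Y2=1 — matches
  U3 stuck-at-0: U0=1, U1=1, U2=1, U3=0 [stuck-at-0], U4=0, U5=0, U6=1, U7=0, U8=0, U9=0 → Y1=0, Y2=0 — eliminated
Only U2 stuck-at-0 reproduces the observed Y1=0, Y2=1.

U2 stuck-at-0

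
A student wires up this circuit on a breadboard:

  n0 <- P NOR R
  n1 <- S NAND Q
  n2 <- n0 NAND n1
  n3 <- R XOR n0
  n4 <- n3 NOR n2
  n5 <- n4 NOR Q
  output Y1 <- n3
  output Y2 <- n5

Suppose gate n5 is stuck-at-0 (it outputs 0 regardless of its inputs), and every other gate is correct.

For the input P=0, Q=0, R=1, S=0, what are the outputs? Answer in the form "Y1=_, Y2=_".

Y1=1, Y2=0

Propagate with n5 forced: n0=0, n1=1, n2=1, n3=1, n4=0, n5=0 [stuck-at-0].
So the outputs are Y1=1, Y2=0. (Without the fault they would be Y1=1, Y2=1.)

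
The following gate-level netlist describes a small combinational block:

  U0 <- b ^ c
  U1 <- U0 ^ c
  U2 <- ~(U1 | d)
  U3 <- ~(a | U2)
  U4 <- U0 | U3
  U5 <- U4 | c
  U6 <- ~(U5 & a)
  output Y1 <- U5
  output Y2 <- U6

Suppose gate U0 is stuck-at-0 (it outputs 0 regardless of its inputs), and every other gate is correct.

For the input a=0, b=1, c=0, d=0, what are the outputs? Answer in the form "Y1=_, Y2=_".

Propagate with U0 forced: U0=0 [stuck-at-0], U1=0, U2=1, U3=0, U4=0, U5=0, U6=1.
So the outputs are Y1=0, Y2=1. (Without the fault they would be Y1=1, Y2=1.)

Y1=0, Y2=1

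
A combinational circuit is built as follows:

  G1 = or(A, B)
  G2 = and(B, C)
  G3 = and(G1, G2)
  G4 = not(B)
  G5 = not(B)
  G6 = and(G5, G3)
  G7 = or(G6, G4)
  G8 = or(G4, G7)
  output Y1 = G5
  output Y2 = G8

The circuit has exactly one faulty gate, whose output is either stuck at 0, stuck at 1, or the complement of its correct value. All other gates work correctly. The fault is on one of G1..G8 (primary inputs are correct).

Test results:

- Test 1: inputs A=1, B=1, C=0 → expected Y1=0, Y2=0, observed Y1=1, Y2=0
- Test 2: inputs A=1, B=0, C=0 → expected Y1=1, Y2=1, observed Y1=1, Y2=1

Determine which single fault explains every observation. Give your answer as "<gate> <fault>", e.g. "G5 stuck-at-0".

Fault-free values for test 1 (A=1, B=1, C=0): G1=1, G2=0, G3=0, G4=0, G5=0, G6=0, G7=0, G8=0, giving Y1=0, Y2=0. Observed Y1=1, Y2=0.
Test 1: faults giving observed Y1=1, Y2=0 are {G5 stuck-at-1, G5 inverted output}.
Test 2 (A=1, B=0, C=0): fault-free G1=1, G2=0, G3=0, G4=1, G5=1, G6=0, G7=1, G8=1 → Y1=1, Y2=1; observed Y1=1, Y2=1. Eliminates G5 inverted output.
Only G5 stuck-at-1 is consistent with every test.

G5 stuck-at-1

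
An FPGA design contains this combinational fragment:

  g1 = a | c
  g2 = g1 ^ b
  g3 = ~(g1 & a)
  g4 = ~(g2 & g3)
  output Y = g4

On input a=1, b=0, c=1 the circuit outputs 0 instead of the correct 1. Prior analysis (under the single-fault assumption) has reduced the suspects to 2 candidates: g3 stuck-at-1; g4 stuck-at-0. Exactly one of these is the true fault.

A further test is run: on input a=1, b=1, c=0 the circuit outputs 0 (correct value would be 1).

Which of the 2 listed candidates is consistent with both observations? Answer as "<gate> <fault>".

Evaluate each candidate on input a=1, b=1, c=0:
  g3 stuck-at-1: g1=1, g2=0, g3=1 [stuck-at-1], g4=1 → 1 — eliminated
  g4 stuck-at-0: g1=1, g2=0, g3=0, g4=0 [stuck-at-0] → 0 — matches
Only g4 stuck-at-0 reproduces the observed 0.

g4 stuck-at-0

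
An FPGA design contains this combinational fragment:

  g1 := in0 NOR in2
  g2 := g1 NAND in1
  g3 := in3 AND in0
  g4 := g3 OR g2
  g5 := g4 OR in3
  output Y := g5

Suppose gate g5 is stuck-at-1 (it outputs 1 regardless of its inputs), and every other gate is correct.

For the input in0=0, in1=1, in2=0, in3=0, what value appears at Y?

1

Propagate with g5 forced: g1=1, g2=0, g3=0, g4=0, g5=1 [stuck-at-1].
So Y = 1. (Without the fault it would be 0.)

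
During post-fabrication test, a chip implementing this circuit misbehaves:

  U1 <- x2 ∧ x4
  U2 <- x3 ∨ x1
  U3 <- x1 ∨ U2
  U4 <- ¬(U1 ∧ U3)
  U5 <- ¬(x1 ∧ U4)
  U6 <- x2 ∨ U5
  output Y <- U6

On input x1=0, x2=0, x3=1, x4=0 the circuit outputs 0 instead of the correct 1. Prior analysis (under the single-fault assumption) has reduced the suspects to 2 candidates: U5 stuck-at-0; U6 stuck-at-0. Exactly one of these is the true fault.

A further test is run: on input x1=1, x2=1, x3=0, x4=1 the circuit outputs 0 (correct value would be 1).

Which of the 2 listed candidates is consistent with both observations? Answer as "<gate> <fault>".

Evaluate each candidate on input x1=1, x2=1, x3=0, x4=1:
  U5 stuck-at-0: U1=1, U2=1, U3=1, U4=0, U5=0 [stuck-at-0], U6=1 → 1 — eliminated
  U6 stuck-at-0: U1=1, U2=1, U3=1, U4=0, U5=1, U6=0 [stuck-at-0] → 0 — matches
Only U6 stuck-at-0 reproduces the observed 0.

U6 stuck-at-0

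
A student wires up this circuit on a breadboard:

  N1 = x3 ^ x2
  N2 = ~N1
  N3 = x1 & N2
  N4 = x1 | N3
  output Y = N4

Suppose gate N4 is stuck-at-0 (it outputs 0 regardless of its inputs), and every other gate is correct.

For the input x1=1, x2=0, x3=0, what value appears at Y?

Propagate with N4 forced: N1=0, N2=1, N3=1, N4=0 [stuck-at-0].
So Y = 0. (Without the fault it would be 1.)

0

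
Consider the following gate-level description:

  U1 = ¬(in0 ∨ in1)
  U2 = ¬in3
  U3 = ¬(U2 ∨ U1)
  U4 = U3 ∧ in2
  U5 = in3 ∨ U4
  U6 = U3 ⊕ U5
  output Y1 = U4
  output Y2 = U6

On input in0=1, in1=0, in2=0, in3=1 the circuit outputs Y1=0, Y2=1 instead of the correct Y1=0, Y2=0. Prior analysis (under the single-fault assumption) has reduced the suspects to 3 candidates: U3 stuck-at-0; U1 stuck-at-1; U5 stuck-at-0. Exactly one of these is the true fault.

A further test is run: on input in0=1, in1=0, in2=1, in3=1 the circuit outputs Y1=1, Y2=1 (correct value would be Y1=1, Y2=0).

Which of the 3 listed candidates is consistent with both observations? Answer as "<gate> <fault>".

U5 stuck-at-0

Evaluate each candidate on input in0=1, in1=0, in2=1, in3=1:
  U3 stuck-at-0: U1=0, U2=0, U3=0 [stuck-at-0], U4=0, U5=1, U6=1 → Y1=0, Y2=1 — eliminated
  U1 stuck-at-1: U1=1 [stuck-at-1], U2=0, U3=0, U4=0, U5=1, U6=1 → Y1=0, Y2=1 — eliminated
  U5 stuck-at-0: U1=0, U2=0, U3=1, U4=1, U5=0 [stuck-at-0], U6=1 → Y1=1, Y2=1 — matches
Only U5 stuck-at-0 reproduces the observed Y1=1, Y2=1.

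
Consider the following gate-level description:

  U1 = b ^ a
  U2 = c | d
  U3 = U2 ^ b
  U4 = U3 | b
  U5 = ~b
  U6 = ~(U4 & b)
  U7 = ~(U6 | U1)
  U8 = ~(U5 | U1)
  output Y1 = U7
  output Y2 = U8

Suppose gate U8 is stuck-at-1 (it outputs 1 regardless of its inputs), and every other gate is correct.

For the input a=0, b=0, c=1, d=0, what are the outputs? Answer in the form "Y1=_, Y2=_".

Y1=0, Y2=1

Propagate with U8 forced: U1=0, U2=1, U3=1, U4=1, U5=1, U6=1, U7=0, U8=1 [stuck-at-1].
So the outputs are Y1=0, Y2=1. (Without the fault they would be Y1=0, Y2=0.)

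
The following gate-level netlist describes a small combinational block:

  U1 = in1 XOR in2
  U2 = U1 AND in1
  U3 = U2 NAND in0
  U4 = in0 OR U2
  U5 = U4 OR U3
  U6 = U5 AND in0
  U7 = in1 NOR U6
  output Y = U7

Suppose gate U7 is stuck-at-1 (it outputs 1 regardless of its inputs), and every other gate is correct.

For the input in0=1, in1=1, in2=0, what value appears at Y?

1

Propagate with U7 forced: U1=1, U2=1, U3=0, U4=1, U5=1, U6=1, U7=1 [stuck-at-1].
So Y = 1. (Without the fault it would be 0.)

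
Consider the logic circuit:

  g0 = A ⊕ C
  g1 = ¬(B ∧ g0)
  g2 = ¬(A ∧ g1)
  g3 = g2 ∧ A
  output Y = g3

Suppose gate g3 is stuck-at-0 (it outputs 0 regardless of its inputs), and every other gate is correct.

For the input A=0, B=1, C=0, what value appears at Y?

0

Propagate with g3 forced: g0=0, g1=1, g2=1, g3=0 [stuck-at-0].
So Y = 0. (Same as the fault-free value — the fault is masked on this input.)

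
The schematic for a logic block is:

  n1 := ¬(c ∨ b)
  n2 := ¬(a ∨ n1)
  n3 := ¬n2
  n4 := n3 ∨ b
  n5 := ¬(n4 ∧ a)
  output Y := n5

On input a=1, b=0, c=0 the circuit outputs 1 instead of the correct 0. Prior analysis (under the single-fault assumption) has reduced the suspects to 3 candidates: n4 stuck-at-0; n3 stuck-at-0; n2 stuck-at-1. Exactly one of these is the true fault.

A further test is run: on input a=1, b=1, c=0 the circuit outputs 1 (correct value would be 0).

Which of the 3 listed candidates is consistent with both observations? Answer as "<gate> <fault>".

n4 stuck-at-0

Evaluate each candidate on input a=1, b=1, c=0:
  n4 stuck-at-0: n1=0, n2=0, n3=1, n4=0 [stuck-at-0], n5=1 → 1 — matches
  n3 stuck-at-0: n1=0, n2=0, n3=0 [stuck-at-0], n4=1, n5=0 → 0 — eliminated
  n2 stuck-at-1: n1=0, n2=1 [stuck-at-1], n3=0, n4=1, n5=0 → 0 — eliminated
Only n4 stuck-at-0 reproduces the observed 1.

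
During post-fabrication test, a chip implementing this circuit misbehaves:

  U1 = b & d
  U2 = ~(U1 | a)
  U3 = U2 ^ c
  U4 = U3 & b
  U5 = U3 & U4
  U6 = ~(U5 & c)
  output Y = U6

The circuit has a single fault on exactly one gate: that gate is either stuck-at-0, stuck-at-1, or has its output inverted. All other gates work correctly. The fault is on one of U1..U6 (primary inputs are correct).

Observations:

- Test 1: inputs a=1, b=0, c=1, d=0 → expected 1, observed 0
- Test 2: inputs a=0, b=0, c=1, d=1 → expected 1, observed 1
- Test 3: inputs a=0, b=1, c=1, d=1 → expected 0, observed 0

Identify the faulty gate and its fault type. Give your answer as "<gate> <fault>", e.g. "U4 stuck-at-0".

Fault-free values for test 1 (a=1, b=0, c=1, d=0): U1=0, U2=0, U3=1, U4=0, U5=0, U6=1, giving Y=1. Observed 0.
Test 1: faults giving observed 0 are {U4 stuck-at-1, U4 inverted output, U5 stuck-at-1, U5 inverted output, U6 stuck-at-0, U6 inverted output}.
Test 2 (a=0, b=0, c=1, d=1): fault-free U1=0, U2=1, U3=0, U4=0, U5=0, U6=1 → 1; observed 1. Eliminates U5 stuck-at-1, U5 inverted output, U6 stuck-at-0, U6 inverted output.
Test 3 (a=0, b=1, c=1, d=1): fault-free U1=1, U2=0, U3=1, U4=1, U5=1, U6=0 → 0; observed 0. Eliminates U4 inverted output.
Only U4 stuck-at-1 is consistent with every test.

U4 stuck-at-1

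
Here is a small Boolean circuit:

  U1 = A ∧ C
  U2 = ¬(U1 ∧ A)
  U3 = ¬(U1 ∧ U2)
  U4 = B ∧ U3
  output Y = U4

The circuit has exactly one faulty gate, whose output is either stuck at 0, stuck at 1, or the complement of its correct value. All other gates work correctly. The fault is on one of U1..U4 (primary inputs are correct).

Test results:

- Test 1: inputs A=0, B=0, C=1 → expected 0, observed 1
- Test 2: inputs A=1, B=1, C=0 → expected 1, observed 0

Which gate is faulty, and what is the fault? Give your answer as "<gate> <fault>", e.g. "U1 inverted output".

U4 inverted output

Fault-free values for test 1 (A=0, B=0, C=1): U1=0, U2=1, U3=1, U4=0, giving Y=0. Observed 1.
Test 1: faults giving observed 1 are {U4 stuck-at-1, U4 inverted output}.
Test 2 (A=1, B=1, C=0): fault-free U1=0, U2=1, U3=1, U4=1 → 1; observed 0. Eliminates U4 stuck-at-1.
Only U4 inverted output is consistent with every test.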